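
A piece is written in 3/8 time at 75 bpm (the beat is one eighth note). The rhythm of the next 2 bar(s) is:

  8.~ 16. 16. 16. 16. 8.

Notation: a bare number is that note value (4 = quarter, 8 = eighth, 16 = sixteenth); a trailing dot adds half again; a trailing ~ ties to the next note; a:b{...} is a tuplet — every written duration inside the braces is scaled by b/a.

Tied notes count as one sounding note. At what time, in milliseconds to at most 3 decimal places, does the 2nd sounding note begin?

note 2 onset = 9/4b = 1800.0ms

1. 0.0ms @ 0 + 1800.0ms (9/4)
2. 1800.0ms @ 9/4 + 600.0ms (3/4)
3. 2400.0ms @ 3 + 600.0ms (3/4)
4. 3000.0ms @ 15/4 + 600.0ms (3/4)
5. 3600.0ms @ 9/2 + 1200.0ms (3/2)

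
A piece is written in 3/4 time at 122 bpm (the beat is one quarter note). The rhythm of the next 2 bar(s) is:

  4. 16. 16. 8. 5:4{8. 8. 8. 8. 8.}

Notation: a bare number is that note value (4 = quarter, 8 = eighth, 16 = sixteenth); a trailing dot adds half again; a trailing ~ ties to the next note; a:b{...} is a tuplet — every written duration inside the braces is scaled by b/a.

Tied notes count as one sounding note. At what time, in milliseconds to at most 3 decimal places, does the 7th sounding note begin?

1. 0.0ms @ 0 + 737.705ms (3/2)
2. 737.705ms @ 3/2 + 184.426ms (3/8)
3. 922.131ms @ 15/8 + 184.426ms (3/8)
4. 1106.557ms @ 9/4 + 368.852ms (3/4)
5. 1475.41ms @ 3 + 295.082ms (3/5)
6. 1770.492ms @ 18/5 + 295.082ms (3/5)
7. 2065.574ms @ 21/5 + 295.082ms (3/5)
8. 2360.656ms @ 24/5 + 295.082ms (3/5)
9. 2655.738ms @ 27/5 + 295.082ms (3/5)

note 7 onset = 21/5b = 2065.574ms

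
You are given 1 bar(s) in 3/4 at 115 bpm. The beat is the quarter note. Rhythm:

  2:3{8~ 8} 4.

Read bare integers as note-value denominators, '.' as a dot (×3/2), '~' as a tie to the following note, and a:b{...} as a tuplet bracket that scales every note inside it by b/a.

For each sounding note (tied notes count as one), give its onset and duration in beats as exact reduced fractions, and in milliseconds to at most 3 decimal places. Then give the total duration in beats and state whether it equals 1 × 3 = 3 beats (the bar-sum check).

1) 0.0ms=0b +782.609ms=3/2b
2) 782.609ms=3/2b +782.609ms=3/2b
Σ=3b of 3 (115bpm 3/4) — PASS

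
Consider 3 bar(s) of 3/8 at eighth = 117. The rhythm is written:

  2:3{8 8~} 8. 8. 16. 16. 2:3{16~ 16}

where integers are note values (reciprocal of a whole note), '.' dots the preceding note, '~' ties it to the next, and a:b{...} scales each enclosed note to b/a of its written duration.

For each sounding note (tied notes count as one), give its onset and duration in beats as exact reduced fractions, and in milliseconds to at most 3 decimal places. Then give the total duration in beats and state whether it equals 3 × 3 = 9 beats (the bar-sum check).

1) 0.0ms=0b +769.231ms=3/2b
2) 769.231ms=3/2b +1538.462ms=3b
3) 2307.692ms=9/2b +769.231ms=3/2b
4) 3076.923ms=6b +384.615ms=3/4b
5) 3461.538ms=27/4b +384.615ms=3/4b
6) 3846.154ms=15/2b +769.231ms=3/2b
Σ=9b of 9 (117bpm 3/8) — PASS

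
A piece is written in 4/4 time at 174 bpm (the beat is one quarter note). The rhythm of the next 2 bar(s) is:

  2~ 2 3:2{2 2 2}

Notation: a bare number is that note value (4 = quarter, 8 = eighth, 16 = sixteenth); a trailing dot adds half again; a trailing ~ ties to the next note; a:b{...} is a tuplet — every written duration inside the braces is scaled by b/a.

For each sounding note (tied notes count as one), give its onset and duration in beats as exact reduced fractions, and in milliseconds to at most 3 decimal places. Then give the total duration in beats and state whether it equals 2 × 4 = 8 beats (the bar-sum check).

1) 0.0ms=0b +1379.31ms=4b
2) 1379.31ms=4b +459.77ms=4/3b
3) 1839.08ms=16/3b +459.77ms=4/3b
4) 2298.851ms=20/3b +459.77ms=4/3b
Σ=8b of 8 (174bpm 4/4) — PASS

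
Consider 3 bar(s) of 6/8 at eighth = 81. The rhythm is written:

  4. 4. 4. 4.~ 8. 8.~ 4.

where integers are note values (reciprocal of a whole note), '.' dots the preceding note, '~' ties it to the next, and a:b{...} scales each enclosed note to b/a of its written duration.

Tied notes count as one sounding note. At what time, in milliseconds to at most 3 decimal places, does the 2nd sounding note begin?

note 2 onset = 3b = 2222.222ms

1. 0.0ms @ 0 + 2222.222ms (3)
2. 2222.222ms @ 3 + 2222.222ms (3)
3. 4444.444ms @ 6 + 2222.222ms (3)
4. 6666.667ms @ 9 + 3333.333ms (9/2)
5. 10000.0ms @ 27/2 + 3333.333ms (9/2)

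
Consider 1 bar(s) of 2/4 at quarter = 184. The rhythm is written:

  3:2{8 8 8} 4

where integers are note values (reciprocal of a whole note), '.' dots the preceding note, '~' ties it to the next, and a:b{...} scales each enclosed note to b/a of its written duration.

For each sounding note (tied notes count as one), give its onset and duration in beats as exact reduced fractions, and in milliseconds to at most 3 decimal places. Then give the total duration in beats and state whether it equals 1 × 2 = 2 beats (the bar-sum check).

1) 0.0ms=0b +108.696ms=1/3b
2) 108.696ms=1/3b +108.696ms=1/3b
3) 217.391ms=2/3b +108.696ms=1/3b
4) 326.087ms=1b +326.087ms=1b
Σ=2b of 2 (184bpm 2/4) — PASS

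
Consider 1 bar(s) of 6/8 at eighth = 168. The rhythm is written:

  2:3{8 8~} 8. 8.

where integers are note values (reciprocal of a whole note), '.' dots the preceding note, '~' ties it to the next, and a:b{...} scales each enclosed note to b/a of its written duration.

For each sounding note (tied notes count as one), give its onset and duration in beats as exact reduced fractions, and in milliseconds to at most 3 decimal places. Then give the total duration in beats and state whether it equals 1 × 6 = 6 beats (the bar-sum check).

1) 0.0ms=0b +535.714ms=3/2b
2) 535.714ms=3/2b +1071.429ms=3b
3) 1607.143ms=9/2b +535.714ms=3/2b
Σ=6b of 6 (168bpm 6/8) — PASS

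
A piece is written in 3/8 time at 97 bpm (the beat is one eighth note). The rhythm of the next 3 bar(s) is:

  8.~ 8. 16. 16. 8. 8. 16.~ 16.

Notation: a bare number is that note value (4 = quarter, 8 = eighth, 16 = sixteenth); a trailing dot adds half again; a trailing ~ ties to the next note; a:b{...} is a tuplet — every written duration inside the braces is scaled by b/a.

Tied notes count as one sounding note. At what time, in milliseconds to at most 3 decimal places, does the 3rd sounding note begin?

note 3 onset = 15/4b = 2319.588ms

1. 0.0ms @ 0 + 1855.67ms (3)
2. 1855.67ms @ 3 + 463.918ms (3/4)
3. 2319.588ms @ 15/4 + 463.918ms (3/4)
4. 2783.505ms @ 9/2 + 927.835ms (3/2)
5. 3711.34ms @ 6 + 927.835ms (3/2)
6. 4639.175ms @ 15/2 + 927.835ms (3/2)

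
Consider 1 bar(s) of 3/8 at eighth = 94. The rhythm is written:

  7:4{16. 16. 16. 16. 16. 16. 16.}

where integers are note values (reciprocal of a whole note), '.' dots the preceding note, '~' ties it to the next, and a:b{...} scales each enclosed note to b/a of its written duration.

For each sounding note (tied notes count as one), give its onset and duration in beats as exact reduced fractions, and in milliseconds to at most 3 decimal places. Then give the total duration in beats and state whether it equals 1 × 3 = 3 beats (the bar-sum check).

1) 0.0ms=0b +273.556ms=3/7b
2) 273.556ms=3/7b +273.556ms=3/7b
3) 547.112ms=6/7b +273.556ms=3/7b
4) 820.669ms=9/7b +273.556ms=3/7b
5) 1094.225ms=12/7b +273.556ms=3/7b
6) 1367.781ms=15/7b +273.556ms=3/7b
7) 1641.337ms=18/7b +273.556ms=3/7b
Σ=3b of 3 (94bpm 3/8) — PASS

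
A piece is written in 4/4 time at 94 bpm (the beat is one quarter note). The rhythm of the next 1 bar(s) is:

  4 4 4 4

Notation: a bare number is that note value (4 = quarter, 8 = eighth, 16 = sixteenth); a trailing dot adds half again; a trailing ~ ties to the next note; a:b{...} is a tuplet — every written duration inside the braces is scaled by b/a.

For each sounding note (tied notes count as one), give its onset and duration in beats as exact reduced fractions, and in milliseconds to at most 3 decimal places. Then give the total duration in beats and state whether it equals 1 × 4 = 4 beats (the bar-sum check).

1) 0.0ms=0b +638.298ms=1b
2) 638.298ms=1b +638.298ms=1b
3) 1276.596ms=2b +638.298ms=1b
4) 1914.894ms=3b +638.298ms=1b
Σ=4b of 4 (94bpm 4/4) — PASS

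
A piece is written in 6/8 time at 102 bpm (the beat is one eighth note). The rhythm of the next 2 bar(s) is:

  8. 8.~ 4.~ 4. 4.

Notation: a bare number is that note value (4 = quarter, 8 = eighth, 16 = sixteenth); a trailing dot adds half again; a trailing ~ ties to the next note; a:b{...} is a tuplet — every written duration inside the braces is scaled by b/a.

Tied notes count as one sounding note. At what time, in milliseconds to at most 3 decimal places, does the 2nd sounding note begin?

1. 0.0ms @ 0 + 882.353ms (3/2)
2. 882.353ms @ 3/2 + 4411.765ms (15/2)
3. 5294.118ms @ 9 + 1764.706ms (3)

note 2 onset = 3/2b = 882.353ms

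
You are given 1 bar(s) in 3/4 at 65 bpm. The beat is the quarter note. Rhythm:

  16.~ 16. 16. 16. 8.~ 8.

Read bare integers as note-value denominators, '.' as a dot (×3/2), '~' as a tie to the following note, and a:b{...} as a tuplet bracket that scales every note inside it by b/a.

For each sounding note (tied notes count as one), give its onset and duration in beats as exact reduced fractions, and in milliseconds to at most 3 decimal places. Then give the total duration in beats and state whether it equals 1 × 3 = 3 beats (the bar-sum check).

1) 0.0ms=0b +692.308ms=3/4b
2) 692.308ms=3/4b +346.154ms=3/8b
3) 1038.462ms=9/8b +346.154ms=3/8b
4) 1384.615ms=3/2b +1384.615ms=3/2b
Σ=3b of 3 (65bpm 3/4) — PASS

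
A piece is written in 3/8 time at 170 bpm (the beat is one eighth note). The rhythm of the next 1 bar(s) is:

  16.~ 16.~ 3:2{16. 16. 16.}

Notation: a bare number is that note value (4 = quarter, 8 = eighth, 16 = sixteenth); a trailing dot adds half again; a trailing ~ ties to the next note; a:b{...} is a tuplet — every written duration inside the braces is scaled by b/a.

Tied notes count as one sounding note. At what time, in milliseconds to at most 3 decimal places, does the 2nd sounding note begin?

note 2 onset = 2b = 705.882ms

1. 0.0ms @ 0 + 705.882ms (2)
2. 705.882ms @ 2 + 176.471ms (1/2)
3. 882.353ms @ 5/2 + 176.471ms (1/2)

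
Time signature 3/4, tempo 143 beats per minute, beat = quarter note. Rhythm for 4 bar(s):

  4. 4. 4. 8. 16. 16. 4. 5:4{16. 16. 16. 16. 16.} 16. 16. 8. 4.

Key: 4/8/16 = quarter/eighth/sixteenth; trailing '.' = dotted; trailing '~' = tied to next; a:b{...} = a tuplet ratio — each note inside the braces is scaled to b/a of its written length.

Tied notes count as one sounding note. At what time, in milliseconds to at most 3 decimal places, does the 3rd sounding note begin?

note 3 onset = 3b = 1258.741ms

1. 0.0ms @ 0 + 629.371ms (3/2)
2. 629.371ms @ 3/2 + 629.371ms (3/2)
3. 1258.741ms @ 3 + 629.371ms (3/2)
4. 1888.112ms @ 9/2 + 314.685ms (3/4)
5. 2202.797ms @ 21/4 + 157.343ms (3/8)
6. 2360.14ms @ 45/8 + 157.343ms (3/8)
7. 2517.483ms @ 6 + 629.371ms (3/2)
8. 3146.853ms @ 15/2 + 125.874ms (3/10)
9. 3272.727ms @ 39/5 + 125.874ms (3/10)
10. 3398.601ms @ 81/10 + 125.874ms (3/10)
11. 3524.476ms @ 42/5 + 125.874ms (3/10)
12. 3650.35ms @ 87/10 + 125.874ms (3/10)
13. 3776.224ms @ 9 + 157.343ms (3/8)
14. 3933.566ms @ 75/8 + 157.343ms (3/8)
15. 4090.909ms @ 39/4 + 314.685ms (3/4)
16. 4405.594ms @ 21/2 + 629.371ms (3/2)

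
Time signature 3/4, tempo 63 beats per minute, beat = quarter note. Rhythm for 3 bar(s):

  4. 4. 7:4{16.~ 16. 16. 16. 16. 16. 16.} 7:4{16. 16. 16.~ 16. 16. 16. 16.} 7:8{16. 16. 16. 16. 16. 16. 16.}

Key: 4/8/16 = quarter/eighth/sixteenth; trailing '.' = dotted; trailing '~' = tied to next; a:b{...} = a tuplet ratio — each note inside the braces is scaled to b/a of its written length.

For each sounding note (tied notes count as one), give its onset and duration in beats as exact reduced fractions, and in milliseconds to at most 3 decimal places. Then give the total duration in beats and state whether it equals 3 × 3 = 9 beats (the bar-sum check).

1) 0.0ms=0b +1428.571ms=3/2b
2) 1428.571ms=3/2b +1428.571ms=3/2b
3) 2857.143ms=3b +408.163ms=3/7b
4) 3265.306ms=24/7b +204.082ms=3/14b
5) 3469.388ms=51/14b +204.082ms=3/14b
6) 3673.469ms=27/7b +204.082ms=3/14b
7) 3877.551ms=57/14b +204.082ms=3/14b
8) 4081.633ms=30/7b +204.082ms=3/14b
9) 4285.714ms=9/2b +204.082ms=3/14b
10) 4489.796ms=33/7b +204.082ms=3/14b
11) 4693.878ms=69/14b +408.163ms=3/7b
12) 5102.041ms=75/14b +204.082ms=3/14b
13) 5306.122ms=39/7b +204.082ms=3/14b
14) 5510.204ms=81/14b +204.082ms=3/14b
15) 5714.286ms=6b +408.163ms=3/7b
16) 6122.449ms=45/7b +408.163ms=3/7b
17) 6530.612ms=48/7b +408.163ms=3/7b
18) 6938.776ms=51/7b +408.163ms=3/7b
19) 7346.939ms=54/7b +408.163ms=3/7b
20) 7755.102ms=57/7b +408.163ms=3/7b
21) 8163.265ms=60/7b +408.163ms=3/7b
Σ=9b of 9 (63bpm 3/4) — PASS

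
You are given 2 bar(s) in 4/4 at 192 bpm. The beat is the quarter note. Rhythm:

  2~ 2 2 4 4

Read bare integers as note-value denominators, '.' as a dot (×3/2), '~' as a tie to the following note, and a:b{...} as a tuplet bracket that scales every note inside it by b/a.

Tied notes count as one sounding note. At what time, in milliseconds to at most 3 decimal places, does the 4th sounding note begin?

note 4 onset = 7b = 2187.5ms

1. 0.0ms @ 0 + 1250.0ms (4)
2. 1250.0ms @ 4 + 625.0ms (2)
3. 1875.0ms @ 6 + 312.5ms (1)
4. 2187.5ms @ 7 + 312.5ms (1)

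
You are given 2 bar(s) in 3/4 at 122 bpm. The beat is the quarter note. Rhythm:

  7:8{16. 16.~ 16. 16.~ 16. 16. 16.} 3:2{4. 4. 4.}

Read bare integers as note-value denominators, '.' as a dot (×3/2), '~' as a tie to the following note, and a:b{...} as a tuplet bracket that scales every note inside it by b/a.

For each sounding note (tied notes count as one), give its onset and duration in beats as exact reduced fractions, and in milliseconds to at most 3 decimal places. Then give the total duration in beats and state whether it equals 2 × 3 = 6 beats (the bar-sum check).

1) 0.0ms=0b +210.773ms=3/7b
2) 210.773ms=3/7b +421.546ms=6/7b
3) 632.319ms=9/7b +421.546ms=6/7b
4) 1053.864ms=15/7b +210.773ms=3/7b
5) 1264.637ms=18/7b +210.773ms=3/7b
6) 1475.41ms=3b +491.803ms=1b
7) 1967.213ms=4b +491.803ms=1b
8) 2459.016ms=5b +491.803ms=1b
Σ=6b of 6 (122bpm 3/4) — PASS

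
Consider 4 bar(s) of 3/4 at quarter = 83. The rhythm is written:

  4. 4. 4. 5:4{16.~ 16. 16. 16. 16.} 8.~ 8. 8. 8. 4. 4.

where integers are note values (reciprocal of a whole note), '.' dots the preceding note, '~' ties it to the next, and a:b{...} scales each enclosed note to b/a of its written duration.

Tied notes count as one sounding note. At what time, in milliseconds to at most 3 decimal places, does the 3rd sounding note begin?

note 3 onset = 3b = 2168.675ms

1. 0.0ms @ 0 + 1084.337ms (3/2)
2. 1084.337ms @ 3/2 + 1084.337ms (3/2)
3. 2168.675ms @ 3 + 1084.337ms (3/2)
4. 3253.012ms @ 9/2 + 433.735ms (3/5)
5. 3686.747ms @ 51/10 + 216.867ms (3/10)
6. 3903.614ms @ 27/5 + 216.867ms (3/10)
7. 4120.482ms @ 57/10 + 216.867ms (3/10)
8. 4337.349ms @ 6 + 1084.337ms (3/2)
9. 5421.687ms @ 15/2 + 542.169ms (3/4)
10. 5963.855ms @ 33/4 + 542.169ms (3/4)
11. 6506.024ms @ 9 + 1084.337ms (3/2)
12. 7590.361ms @ 21/2 + 1084.337ms (3/2)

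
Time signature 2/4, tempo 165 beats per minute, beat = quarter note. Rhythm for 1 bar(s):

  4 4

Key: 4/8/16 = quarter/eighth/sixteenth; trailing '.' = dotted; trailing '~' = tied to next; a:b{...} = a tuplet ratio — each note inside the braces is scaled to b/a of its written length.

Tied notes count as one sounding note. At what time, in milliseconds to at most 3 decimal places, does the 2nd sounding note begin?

note 2 onset = 1b = 363.636ms

1. 0.0ms @ 0 + 363.636ms (1)
2. 363.636ms @ 1 + 363.636ms (1)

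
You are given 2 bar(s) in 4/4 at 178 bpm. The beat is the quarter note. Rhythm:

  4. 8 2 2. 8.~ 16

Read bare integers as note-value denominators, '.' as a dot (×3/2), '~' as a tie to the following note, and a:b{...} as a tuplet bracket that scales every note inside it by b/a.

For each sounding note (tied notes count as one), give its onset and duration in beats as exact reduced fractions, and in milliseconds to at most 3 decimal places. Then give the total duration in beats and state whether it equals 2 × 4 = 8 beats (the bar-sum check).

1) 0.0ms=0b +505.618ms=3/2b
2) 505.618ms=3/2b +168.539ms=1/2b
3) 674.157ms=2b +674.157ms=2b
4) 1348.315ms=4b +1011.236ms=3b
5) 2359.551ms=7b +337.079ms=1b
Σ=8b of 8 (178bpm 4/4) — PASS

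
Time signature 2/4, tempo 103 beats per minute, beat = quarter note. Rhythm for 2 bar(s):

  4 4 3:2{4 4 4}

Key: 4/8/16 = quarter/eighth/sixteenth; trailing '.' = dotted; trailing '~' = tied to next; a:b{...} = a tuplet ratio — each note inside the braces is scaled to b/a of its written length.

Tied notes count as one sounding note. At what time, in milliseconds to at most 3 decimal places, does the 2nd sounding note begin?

1. 0.0ms @ 0 + 582.524ms (1)
2. 582.524ms @ 1 + 582.524ms (1)
3. 1165.049ms @ 2 + 388.35ms (2/3)
4. 1553.398ms @ 8/3 + 388.35ms (2/3)
5. 1941.748ms @ 10/3 + 388.35ms (2/3)

note 2 onset = 1b = 582.524ms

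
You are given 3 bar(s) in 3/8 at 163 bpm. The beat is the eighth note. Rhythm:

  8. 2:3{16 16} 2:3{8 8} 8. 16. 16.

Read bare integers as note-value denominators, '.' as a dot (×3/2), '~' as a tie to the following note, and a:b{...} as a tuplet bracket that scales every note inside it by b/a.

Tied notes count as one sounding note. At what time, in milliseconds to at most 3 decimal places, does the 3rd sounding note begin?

1. 0.0ms @ 0 + 552.147ms (3/2)
2. 552.147ms @ 3/2 + 276.074ms (3/4)
3. 828.221ms @ 9/4 + 276.074ms (3/4)
4. 1104.294ms @ 3 + 552.147ms (3/2)
5. 1656.442ms @ 9/2 + 552.147ms (3/2)
6. 2208.589ms @ 6 + 552.147ms (3/2)
7. 2760.736ms @ 15/2 + 276.074ms (3/4)
8. 3036.81ms @ 33/4 + 276.074ms (3/4)

note 3 onset = 9/4b = 828.221ms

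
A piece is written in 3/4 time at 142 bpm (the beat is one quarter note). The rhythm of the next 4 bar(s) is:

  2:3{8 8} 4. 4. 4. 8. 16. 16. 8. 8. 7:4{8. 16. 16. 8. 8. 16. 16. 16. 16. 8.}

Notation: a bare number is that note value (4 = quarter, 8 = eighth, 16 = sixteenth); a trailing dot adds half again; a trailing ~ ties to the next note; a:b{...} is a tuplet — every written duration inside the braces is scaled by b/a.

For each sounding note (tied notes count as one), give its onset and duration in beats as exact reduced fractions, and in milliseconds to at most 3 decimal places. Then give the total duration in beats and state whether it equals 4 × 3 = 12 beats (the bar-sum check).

1) 0.0ms=0b +316.901ms=3/4b
2) 316.901ms=3/4b +316.901ms=3/4b
3) 633.803ms=3/2b +633.803ms=3/2b
4) 1267.606ms=3b +633.803ms=3/2b
5) 1901.408ms=9/2b +633.803ms=3/2b
6) 2535.211ms=6b +316.901ms=3/4b
7) 2852.113ms=27/4b +158.451ms=3/8b
8) 3010.563ms=57/8b +158.451ms=3/8b
9) 3169.014ms=15/2b +316.901ms=3/4b
10) 3485.915ms=33/4b +316.901ms=3/4b
11) 3802.817ms=9b +181.087ms=3/7b
12) 3983.903ms=66/7b +90.543ms=3/14b
13) 4074.447ms=135/14b +90.543ms=3/14b
14) 4164.99ms=69/7b +181.087ms=3/7b
15) 4346.076ms=72/7b +181.087ms=3/7b
16) 4527.163ms=75/7b +90.543ms=3/14b
17) 4617.706ms=153/14b +90.543ms=3/14b
18) 4708.249ms=78/7b +90.543ms=3/14b
19) 4798.793ms=159/14b +90.543ms=3/14b
20) 4889.336ms=81/7b +181.087ms=3/7b
Σ=12b of 12 (142bpm 3/4) — PASS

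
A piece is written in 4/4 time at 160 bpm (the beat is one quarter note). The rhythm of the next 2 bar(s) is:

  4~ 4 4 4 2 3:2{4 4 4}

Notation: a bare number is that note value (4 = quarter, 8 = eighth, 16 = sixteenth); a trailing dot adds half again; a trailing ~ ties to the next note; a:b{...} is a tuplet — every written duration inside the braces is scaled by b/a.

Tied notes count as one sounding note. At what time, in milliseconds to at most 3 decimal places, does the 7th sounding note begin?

1. 0.0ms @ 0 + 750.0ms (2)
2. 750.0ms @ 2 + 375.0ms (1)
3. 1125.0ms @ 3 + 375.0ms (1)
4. 1500.0ms @ 4 + 750.0ms (2)
5. 2250.0ms @ 6 + 250.0ms (2/3)
6. 2500.0ms @ 20/3 + 250.0ms (2/3)
7. 2750.0ms @ 22/3 + 250.0ms (2/3)

note 7 onset = 22/3b = 2750.0ms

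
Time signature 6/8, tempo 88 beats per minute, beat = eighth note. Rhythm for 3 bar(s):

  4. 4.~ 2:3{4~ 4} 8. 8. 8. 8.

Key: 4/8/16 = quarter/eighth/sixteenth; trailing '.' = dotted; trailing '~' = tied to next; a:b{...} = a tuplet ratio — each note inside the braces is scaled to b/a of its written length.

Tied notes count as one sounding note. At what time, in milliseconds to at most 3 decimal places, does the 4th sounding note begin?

note 4 onset = 27/2b = 9204.545ms

1. 0.0ms @ 0 + 2045.455ms (3)
2. 2045.455ms @ 3 + 6136.364ms (9)
3. 8181.818ms @ 12 + 1022.727ms (3/2)
4. 9204.545ms @ 27/2 + 1022.727ms (3/2)
5. 10227.273ms @ 15 + 1022.727ms (3/2)
6. 11250.0ms @ 33/2 + 1022.727ms (3/2)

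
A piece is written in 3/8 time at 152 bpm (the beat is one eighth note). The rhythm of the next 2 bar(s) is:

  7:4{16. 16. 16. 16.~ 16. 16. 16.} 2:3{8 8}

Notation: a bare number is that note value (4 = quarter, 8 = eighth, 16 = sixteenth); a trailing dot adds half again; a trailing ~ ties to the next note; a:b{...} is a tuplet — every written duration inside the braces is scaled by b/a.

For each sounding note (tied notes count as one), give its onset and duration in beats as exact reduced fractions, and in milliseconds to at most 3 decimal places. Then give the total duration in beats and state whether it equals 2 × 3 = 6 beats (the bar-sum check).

1) 0.0ms=0b +169.173ms=3/7b
2) 169.173ms=3/7b +169.173ms=3/7b
3) 338.346ms=6/7b +169.173ms=3/7b
4) 507.519ms=9/7b +338.346ms=6/7b
5) 845.865ms=15/7b +169.173ms=3/7b
6) 1015.038ms=18/7b +169.173ms=3/7b
7) 1184.211ms=3b +592.105ms=3/2b
8) 1776.316ms=9/2b +592.105ms=3/2b
Σ=6b of 6 (152bpm 3/8) — PASS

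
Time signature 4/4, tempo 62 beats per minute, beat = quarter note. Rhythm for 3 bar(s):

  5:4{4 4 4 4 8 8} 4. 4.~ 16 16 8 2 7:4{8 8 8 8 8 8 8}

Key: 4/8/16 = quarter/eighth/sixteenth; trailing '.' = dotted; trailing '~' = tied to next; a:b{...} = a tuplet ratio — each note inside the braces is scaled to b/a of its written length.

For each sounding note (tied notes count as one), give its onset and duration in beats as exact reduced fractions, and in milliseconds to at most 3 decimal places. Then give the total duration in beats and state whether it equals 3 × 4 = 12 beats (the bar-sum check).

1) 0.0ms=0b +774.194ms=4/5b
2) 774.194ms=4/5b +774.194ms=4/5b
3) 1548.387ms=8/5b +774.194ms=4/5b
4) 2322.581ms=12/5b +774.194ms=4/5b
5) 3096.774ms=16/5b +387.097ms=2/5b
6) 3483.871ms=18/5b +387.097ms=2/5b
7) 3870.968ms=4b +1451.613ms=3/2b
8) 5322.581ms=11/2b +1693.548ms=7/4b
9) 7016.129ms=29/4b +241.935ms=1/4b
10) 7258.065ms=15/2b +483.871ms=1/2b
11) 7741.935ms=8b +1935.484ms=2b
12) 9677.419ms=10b +276.498ms=2/7b
13) 9953.917ms=72/7b +276.498ms=2/7b
14) 10230.415ms=74/7b +276.498ms=2/7b
15) 10506.912ms=76/7b +276.498ms=2/7b
16) 10783.41ms=78/7b +276.498ms=2/7b
17) 11059.908ms=80/7b +276.498ms=2/7b
18) 11336.406ms=82/7b +276.498ms=2/7b
Σ=12b of 12 (62bpm 4/4) — PASS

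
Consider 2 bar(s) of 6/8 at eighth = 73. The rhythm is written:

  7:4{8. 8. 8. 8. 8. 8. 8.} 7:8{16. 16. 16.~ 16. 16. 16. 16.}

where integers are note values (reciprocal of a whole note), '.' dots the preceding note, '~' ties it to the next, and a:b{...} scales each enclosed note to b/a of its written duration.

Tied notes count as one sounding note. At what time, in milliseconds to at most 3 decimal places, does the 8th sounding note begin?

1. 0.0ms @ 0 + 704.501ms (6/7)
2. 704.501ms @ 6/7 + 704.501ms (6/7)
3. 1409.002ms @ 12/7 + 704.501ms (6/7)
4. 2113.503ms @ 18/7 + 704.501ms (6/7)
5. 2818.004ms @ 24/7 + 704.501ms (6/7)
6. 3522.505ms @ 30/7 + 704.501ms (6/7)
7. 4227.006ms @ 36/7 + 704.501ms (6/7)
8. 4931.507ms @ 6 + 704.501ms (6/7)
9. 5636.008ms @ 48/7 + 704.501ms (6/7)
10. 6340.509ms @ 54/7 + 1409.002ms (12/7)
11. 7749.511ms @ 66/7 + 704.501ms (6/7)
12. 8454.012ms @ 72/7 + 704.501ms (6/7)
13. 9158.513ms @ 78/7 + 704.501ms (6/7)

note 8 onset = 6b = 4931.507ms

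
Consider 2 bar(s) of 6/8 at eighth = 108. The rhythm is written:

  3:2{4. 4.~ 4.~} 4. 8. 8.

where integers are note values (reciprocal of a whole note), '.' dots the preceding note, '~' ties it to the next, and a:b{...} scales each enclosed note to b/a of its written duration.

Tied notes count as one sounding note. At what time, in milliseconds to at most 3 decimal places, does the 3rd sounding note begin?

note 3 onset = 9b = 5000.0ms

1. 0.0ms @ 0 + 1111.111ms (2)
2. 1111.111ms @ 2 + 3888.889ms (7)
3. 5000.0ms @ 9 + 833.333ms (3/2)
4. 5833.333ms @ 21/2 + 833.333ms (3/2)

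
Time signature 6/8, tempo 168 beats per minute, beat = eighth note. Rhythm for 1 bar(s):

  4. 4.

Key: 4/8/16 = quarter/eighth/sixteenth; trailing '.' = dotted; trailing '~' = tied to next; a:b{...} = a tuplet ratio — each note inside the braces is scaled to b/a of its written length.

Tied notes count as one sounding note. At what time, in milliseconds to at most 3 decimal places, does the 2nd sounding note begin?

note 2 onset = 3b = 1071.429ms

1. 0.0ms @ 0 + 1071.429ms (3)
2. 1071.429ms @ 3 + 1071.429ms (3)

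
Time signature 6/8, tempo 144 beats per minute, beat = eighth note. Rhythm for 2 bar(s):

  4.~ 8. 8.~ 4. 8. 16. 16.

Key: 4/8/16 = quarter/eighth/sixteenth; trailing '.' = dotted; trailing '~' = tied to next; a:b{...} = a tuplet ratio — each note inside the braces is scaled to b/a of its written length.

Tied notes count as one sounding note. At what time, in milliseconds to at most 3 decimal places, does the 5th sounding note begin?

1. 0.0ms @ 0 + 1875.0ms (9/2)
2. 1875.0ms @ 9/2 + 1875.0ms (9/2)
3. 3750.0ms @ 9 + 625.0ms (3/2)
4. 4375.0ms @ 21/2 + 312.5ms (3/4)
5. 4687.5ms @ 45/4 + 312.5ms (3/4)

note 5 onset = 45/4b = 4687.5ms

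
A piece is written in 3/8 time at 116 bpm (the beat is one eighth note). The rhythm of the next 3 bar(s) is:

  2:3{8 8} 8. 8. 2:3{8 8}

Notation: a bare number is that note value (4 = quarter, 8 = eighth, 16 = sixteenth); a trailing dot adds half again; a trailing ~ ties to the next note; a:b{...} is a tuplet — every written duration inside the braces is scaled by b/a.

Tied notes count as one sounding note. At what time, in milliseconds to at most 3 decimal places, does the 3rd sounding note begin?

note 3 onset = 3b = 1551.724ms

1. 0.0ms @ 0 + 775.862ms (3/2)
2. 775.862ms @ 3/2 + 775.862ms (3/2)
3. 1551.724ms @ 3 + 775.862ms (3/2)
4. 2327.586ms @ 9/2 + 775.862ms (3/2)
5. 3103.448ms @ 6 + 775.862ms (3/2)
6. 3879.31ms @ 15/2 + 775.862ms (3/2)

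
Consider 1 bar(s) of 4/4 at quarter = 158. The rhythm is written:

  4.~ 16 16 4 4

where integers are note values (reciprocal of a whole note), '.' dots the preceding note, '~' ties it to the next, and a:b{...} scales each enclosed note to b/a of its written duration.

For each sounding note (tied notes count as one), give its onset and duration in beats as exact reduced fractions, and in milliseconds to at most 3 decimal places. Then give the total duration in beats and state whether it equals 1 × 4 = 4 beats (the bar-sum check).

1) 0.0ms=0b +664.557ms=7/4b
2) 664.557ms=7/4b +94.937ms=1/4b
3) 759.494ms=2b +379.747ms=1b
4) 1139.241ms=3b +379.747ms=1b
Σ=4b of 4 (158bpm 4/4) — PASS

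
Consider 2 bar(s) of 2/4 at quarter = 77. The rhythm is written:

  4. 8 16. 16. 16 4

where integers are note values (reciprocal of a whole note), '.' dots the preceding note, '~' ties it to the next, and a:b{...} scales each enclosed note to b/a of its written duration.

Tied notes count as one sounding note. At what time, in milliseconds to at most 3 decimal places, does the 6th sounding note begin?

1. 0.0ms @ 0 + 1168.831ms (3/2)
2. 1168.831ms @ 3/2 + 389.61ms (1/2)
3. 1558.442ms @ 2 + 292.208ms (3/8)
4. 1850.649ms @ 19/8 + 292.208ms (3/8)
5. 2142.857ms @ 11/4 + 194.805ms (1/4)
6. 2337.662ms @ 3 + 779.221ms (1)

note 6 onset = 3b = 2337.662ms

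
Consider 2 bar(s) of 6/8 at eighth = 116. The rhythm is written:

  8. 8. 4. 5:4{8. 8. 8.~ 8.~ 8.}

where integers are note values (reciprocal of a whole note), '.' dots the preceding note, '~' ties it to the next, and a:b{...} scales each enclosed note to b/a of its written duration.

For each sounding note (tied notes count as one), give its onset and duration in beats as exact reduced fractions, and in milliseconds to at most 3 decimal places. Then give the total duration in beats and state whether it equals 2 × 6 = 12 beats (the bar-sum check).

1) 0.0ms=0b +775.862ms=3/2b
2) 775.862ms=3/2b +775.862ms=3/2b
3) 1551.724ms=3b +1551.724ms=3b
4) 3103.448ms=6b +620.69ms=6/5b
5) 3724.138ms=36/5b +620.69ms=6/5b
6) 4344.828ms=42/5b +1862.069ms=18/5b
Σ=12b of 12 (116bpm 6/8) — PASS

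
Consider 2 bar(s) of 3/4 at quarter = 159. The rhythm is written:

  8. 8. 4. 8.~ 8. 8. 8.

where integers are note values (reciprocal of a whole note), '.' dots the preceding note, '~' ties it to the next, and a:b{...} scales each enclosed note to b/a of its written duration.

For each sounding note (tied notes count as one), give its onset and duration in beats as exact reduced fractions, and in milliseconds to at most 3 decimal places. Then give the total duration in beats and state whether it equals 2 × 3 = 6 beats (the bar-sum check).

1) 0.0ms=0b +283.019ms=3/4b
2) 283.019ms=3/4b +283.019ms=3/4b
3) 566.038ms=3/2b +566.038ms=3/2b
4) 1132.075ms=3b +566.038ms=3/2b
5) 1698.113ms=9/2b +283.019ms=3/4b
6) 1981.132ms=21/4b +283.019ms=3/4b
Σ=6b of 6 (159bpm 3/4) — PASS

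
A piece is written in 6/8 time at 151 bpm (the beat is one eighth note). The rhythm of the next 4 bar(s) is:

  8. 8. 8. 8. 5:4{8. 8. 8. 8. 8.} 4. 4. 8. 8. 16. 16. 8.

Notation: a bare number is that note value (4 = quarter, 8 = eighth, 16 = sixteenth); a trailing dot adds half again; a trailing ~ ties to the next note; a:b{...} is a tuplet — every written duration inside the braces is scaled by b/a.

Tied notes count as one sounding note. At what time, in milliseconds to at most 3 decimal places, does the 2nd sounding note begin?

note 2 onset = 3/2b = 596.026ms

1. 0.0ms @ 0 + 596.026ms (3/2)
2. 596.026ms @ 3/2 + 596.026ms (3/2)
3. 1192.053ms @ 3 + 596.026ms (3/2)
4. 1788.079ms @ 9/2 + 596.026ms (3/2)
5. 2384.106ms @ 6 + 476.821ms (6/5)
6. 2860.927ms @ 36/5 + 476.821ms (6/5)
7. 3337.748ms @ 42/5 + 476.821ms (6/5)
8. 3814.57ms @ 48/5 + 476.821ms (6/5)
9. 4291.391ms @ 54/5 + 476.821ms (6/5)
10. 4768.212ms @ 12 + 1192.053ms (3)
11. 5960.265ms @ 15 + 1192.053ms (3)
12. 7152.318ms @ 18 + 596.026ms (3/2)
13. 7748.344ms @ 39/2 + 596.026ms (3/2)
14. 8344.371ms @ 21 + 298.013ms (3/4)
15. 8642.384ms @ 87/4 + 298.013ms (3/4)
16. 8940.397ms @ 45/2 + 596.026ms (3/2)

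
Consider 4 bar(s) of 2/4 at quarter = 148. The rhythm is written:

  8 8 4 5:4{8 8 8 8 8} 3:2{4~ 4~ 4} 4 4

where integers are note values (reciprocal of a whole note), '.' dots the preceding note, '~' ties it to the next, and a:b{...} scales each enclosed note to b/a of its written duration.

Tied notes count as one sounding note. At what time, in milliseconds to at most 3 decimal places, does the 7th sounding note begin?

1. 0.0ms @ 0 + 202.703ms (1/2)
2. 202.703ms @ 1/2 + 202.703ms (1/2)
3. 405.405ms @ 1 + 405.405ms (1)
4. 810.811ms @ 2 + 162.162ms (2/5)
5. 972.973ms @ 12/5 + 162.162ms (2/5)
6. 1135.135ms @ 14/5 + 162.162ms (2/5)
7. 1297.297ms @ 16/5 + 162.162ms (2/5)
8. 1459.459ms @ 18/5 + 162.162ms (2/5)
9. 1621.622ms @ 4 + 810.811ms (2)
10. 2432.432ms @ 6 + 405.405ms (1)
11. 2837.838ms @ 7 + 405.405ms (1)

note 7 onset = 16/5b = 1297.297ms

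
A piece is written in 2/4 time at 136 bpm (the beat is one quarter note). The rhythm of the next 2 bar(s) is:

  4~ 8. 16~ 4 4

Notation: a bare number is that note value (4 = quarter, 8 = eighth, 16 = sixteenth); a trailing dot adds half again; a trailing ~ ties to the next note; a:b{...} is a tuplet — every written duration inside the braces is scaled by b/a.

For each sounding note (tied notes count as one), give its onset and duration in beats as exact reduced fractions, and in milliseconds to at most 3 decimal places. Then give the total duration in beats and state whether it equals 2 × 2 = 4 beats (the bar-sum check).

1) 0.0ms=0b +772.059ms=7/4b
2) 772.059ms=7/4b +551.471ms=5/4b
3) 1323.529ms=3b +441.176ms=1b
Σ=4b of 4 (136bpm 2/4) — PASS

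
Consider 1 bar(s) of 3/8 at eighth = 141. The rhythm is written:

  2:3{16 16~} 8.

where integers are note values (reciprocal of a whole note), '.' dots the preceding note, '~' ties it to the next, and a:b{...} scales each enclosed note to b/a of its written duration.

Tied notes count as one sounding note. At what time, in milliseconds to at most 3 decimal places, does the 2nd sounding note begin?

note 2 onset = 3/4b = 319.149ms

1. 0.0ms @ 0 + 319.149ms (3/4)
2. 319.149ms @ 3/4 + 957.447ms (9/4)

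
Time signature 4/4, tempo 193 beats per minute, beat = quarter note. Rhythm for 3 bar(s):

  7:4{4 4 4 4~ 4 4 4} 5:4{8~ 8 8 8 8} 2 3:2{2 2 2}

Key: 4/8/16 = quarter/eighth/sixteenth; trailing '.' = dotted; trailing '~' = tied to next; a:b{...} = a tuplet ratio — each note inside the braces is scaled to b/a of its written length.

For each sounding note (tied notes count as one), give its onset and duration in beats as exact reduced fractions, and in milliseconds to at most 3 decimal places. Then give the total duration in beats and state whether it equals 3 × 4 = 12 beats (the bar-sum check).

1) 0.0ms=0b +177.646ms=4/7b
2) 177.646ms=4/7b +177.646ms=4/7b
3) 355.292ms=8/7b +177.646ms=4/7b
4) 532.939ms=12/7b +355.292ms=8/7b
5) 888.231ms=20/7b +177.646ms=4/7b
6) 1065.877ms=24/7b +177.646ms=4/7b
7) 1243.523ms=4b +248.705ms=4/5b
8) 1492.228ms=24/5b +124.352ms=2/5b
9) 1616.58ms=26/5b +124.352ms=2/5b
10) 1740.933ms=28/5b +124.352ms=2/5b
11) 1865.285ms=6b +621.762ms=2b
12) 2487.047ms=8b +414.508ms=4/3b
13) 2901.554ms=28/3b +414.508ms=4/3b
14) 3316.062ms=32/3b +414.508ms=4/3b
Σ=12b of 12 (193bpm 4/4) — PASS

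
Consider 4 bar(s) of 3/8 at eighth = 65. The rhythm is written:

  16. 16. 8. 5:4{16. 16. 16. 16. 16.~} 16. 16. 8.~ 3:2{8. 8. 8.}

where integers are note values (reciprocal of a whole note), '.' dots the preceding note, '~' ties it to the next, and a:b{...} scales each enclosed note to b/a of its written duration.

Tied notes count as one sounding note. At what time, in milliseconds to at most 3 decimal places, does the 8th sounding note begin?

note 8 onset = 27/5b = 4984.615ms

1. 0.0ms @ 0 + 692.308ms (3/4)
2. 692.308ms @ 3/4 + 692.308ms (3/4)
3. 1384.615ms @ 3/2 + 1384.615ms (3/2)
4. 2769.231ms @ 3 + 553.846ms (3/5)
5. 3323.077ms @ 18/5 + 553.846ms (3/5)
6. 3876.923ms @ 21/5 + 553.846ms (3/5)
7. 4430.769ms @ 24/5 + 553.846ms (3/5)
8. 4984.615ms @ 27/5 + 1246.154ms (27/20)
9. 6230.769ms @ 27/4 + 692.308ms (3/4)
10. 6923.077ms @ 15/2 + 2307.692ms (5/2)
11. 9230.769ms @ 10 + 923.077ms (1)
12. 10153.846ms @ 11 + 923.077ms (1)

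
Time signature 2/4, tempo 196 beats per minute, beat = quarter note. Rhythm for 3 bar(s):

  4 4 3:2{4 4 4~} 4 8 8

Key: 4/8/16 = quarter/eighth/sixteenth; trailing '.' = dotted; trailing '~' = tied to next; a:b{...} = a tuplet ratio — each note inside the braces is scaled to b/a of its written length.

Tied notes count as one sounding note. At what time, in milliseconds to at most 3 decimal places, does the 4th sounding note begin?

1. 0.0ms @ 0 + 306.122ms (1)
2. 306.122ms @ 1 + 306.122ms (1)
3. 612.245ms @ 2 + 204.082ms (2/3)
4. 816.327ms @ 8/3 + 204.082ms (2/3)
5. 1020.408ms @ 10/3 + 510.204ms (5/3)
6. 1530.612ms @ 5 + 153.061ms (1/2)
7. 1683.673ms @ 11/2 + 153.061ms (1/2)

note 4 onset = 8/3b = 816.327ms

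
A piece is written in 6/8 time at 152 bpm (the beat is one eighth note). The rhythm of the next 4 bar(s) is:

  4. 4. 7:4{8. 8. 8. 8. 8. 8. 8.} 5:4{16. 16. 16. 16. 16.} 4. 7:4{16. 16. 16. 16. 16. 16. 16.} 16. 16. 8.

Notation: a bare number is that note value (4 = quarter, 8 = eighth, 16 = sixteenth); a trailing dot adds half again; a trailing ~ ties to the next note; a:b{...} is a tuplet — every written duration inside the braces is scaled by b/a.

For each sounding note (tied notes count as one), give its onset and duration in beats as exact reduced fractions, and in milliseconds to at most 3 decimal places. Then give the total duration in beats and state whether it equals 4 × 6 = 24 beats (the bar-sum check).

1) 0.0ms=0b +1184.211ms=3b
2) 1184.211ms=3b +1184.211ms=3b
3) 2368.421ms=6b +338.346ms=6/7b
4) 2706.767ms=48/7b +338.346ms=6/7b
5) 3045.113ms=54/7b +338.346ms=6/7b
6) 3383.459ms=60/7b +338.346ms=6/7b
7) 3721.805ms=66/7b +338.346ms=6/7b
8) 4060.15ms=72/7b +338.346ms=6/7b
9) 4398.496ms=78/7b +338.346ms=6/7b
10) 4736.842ms=12b +236.842ms=3/5b
11) 4973.684ms=63/5b +236.842ms=3/5b
12) 5210.526ms=66/5b +236.842ms=3/5b
13) 5447.368ms=69/5b +236.842ms=3/5b
14) 5684.211ms=72/5b +236.842ms=3/5b
15) 5921.053ms=15b +1184.211ms=3b
16) 7105.263ms=18b +169.173ms=3/7b
17) 7274.436ms=129/7b +169.173ms=3/7b
18) 7443.609ms=132/7b +169.173ms=3/7b
19) 7612.782ms=135/7b +169.173ms=3/7b
20) 7781.955ms=138/7b +169.173ms=3/7b
21) 7951.128ms=141/7b +169.173ms=3/7b
22) 8120.301ms=144/7b +169.173ms=3/7b
23) 8289.474ms=21b +296.053ms=3/4b
24) 8585.526ms=87/4b +296.053ms=3/4b
25) 8881.579ms=45/2b +592.105ms=3/2b
Σ=24b of 24 (152bpm 6/8) — PASS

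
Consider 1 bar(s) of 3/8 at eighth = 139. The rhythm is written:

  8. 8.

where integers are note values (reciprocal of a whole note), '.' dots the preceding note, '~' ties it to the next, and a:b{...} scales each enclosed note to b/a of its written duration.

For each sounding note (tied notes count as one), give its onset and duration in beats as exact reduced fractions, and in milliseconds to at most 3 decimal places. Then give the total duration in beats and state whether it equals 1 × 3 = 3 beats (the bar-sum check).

1) 0.0ms=0b +647.482ms=3/2b
2) 647.482ms=3/2b +647.482ms=3/2b
Σ=3b of 3 (139bpm 3/8) — PASS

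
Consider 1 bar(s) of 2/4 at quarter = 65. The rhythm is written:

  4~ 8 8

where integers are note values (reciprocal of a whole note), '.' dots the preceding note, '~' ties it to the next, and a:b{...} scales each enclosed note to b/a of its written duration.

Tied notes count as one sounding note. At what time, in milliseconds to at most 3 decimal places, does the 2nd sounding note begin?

1. 0.0ms @ 0 + 1384.615ms (3/2)
2. 1384.615ms @ 3/2 + 461.538ms (1/2)

note 2 onset = 3/2b = 1384.615ms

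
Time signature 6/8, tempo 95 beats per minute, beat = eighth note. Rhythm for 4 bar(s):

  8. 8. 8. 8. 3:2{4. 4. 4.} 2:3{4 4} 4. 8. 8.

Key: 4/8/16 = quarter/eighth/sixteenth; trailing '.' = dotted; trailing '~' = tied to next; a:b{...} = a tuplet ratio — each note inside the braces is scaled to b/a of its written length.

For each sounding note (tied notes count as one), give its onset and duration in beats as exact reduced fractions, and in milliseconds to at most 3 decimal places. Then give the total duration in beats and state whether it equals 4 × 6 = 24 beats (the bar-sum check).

1) 0.0ms=0b +947.368ms=3/2b
2) 947.368ms=3/2b +947.368ms=3/2b
3) 1894.737ms=3b +947.368ms=3/2b
4) 2842.105ms=9/2b +947.368ms=3/2b
5) 3789.474ms=6b +1263.158ms=2b
6) 5052.632ms=8b +1263.158ms=2b
7) 6315.789ms=10b +1263.158ms=2b
8) 7578.947ms=12b +1894.737ms=3b
9) 9473.684ms=15b +1894.737ms=3b
10) 11368.421ms=18b +1894.737ms=3b
11) 13263.158ms=21b +947.368ms=3/2b
12) 14210.526ms=45/2b +947.368ms=3/2b
Σ=24b of 24 (95bpm 6/8) — PASS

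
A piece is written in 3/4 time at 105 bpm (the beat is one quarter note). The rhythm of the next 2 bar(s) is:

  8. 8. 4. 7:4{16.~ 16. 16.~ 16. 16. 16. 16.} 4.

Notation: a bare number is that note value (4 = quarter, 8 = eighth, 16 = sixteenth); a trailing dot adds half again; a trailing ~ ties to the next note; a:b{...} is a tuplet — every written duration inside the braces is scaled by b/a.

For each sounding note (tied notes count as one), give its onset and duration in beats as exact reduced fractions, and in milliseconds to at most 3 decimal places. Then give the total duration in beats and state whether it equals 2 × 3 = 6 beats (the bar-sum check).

1) 0.0ms=0b +428.571ms=3/4b
2) 428.571ms=3/4b +428.571ms=3/4b
3) 857.143ms=3/2b +857.143ms=3/2b
4) 1714.286ms=3b +244.898ms=3/7b
5) 1959.184ms=24/7b +244.898ms=3/7b
6) 2204.082ms=27/7b +122.449ms=3/14b
7) 2326.531ms=57/14b +122.449ms=3/14b
8) 2448.98ms=30/7b +122.449ms=3/14b
9) 2571.429ms=9/2b +857.143ms=3/2b
Σ=6b of 6 (105bpm 3/4) — PASS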